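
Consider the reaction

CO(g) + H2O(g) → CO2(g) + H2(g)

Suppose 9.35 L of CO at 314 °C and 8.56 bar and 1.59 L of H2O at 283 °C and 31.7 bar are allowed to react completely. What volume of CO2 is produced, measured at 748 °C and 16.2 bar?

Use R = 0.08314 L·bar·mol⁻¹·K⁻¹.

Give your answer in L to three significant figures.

n(CO) = PV/RT = (8.56 × 9.35) / (0.08314 × 587.15) = 1.640 mol
n(H2O) = PV/RT = (31.7 × 1.59) / (0.08314 × 556.15) = 1.090 mol
For 1.640 mol CO, stoichiometry requires (1/1) × 1.640 = 1.640 mol H2O; 1.090 mol is available, so H2O is limiting.
n(CO2) = (1/1) × 1.090 = 1.090 mol
V(CO2) = nRT/P = 1.090 × 0.08314 × 1021.15 / 16.2 = 5.712 L

5.71 L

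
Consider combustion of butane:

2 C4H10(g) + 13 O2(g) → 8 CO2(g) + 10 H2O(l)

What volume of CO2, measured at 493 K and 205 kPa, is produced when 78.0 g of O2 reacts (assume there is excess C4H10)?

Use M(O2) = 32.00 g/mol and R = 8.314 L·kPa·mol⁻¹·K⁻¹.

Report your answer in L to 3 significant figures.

n(O2) = 78.00 / 32.00 = 2.438 mol
n(CO2) = (8/13) × 2.438 = 1.500 mol
V = nRT/P = 1.500 × 8.314 × 493 / 205 = 29.99 L

30.0 L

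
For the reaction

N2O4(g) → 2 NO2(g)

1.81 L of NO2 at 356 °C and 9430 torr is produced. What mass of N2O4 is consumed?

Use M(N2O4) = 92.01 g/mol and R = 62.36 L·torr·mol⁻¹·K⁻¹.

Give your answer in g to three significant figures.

20.0 g

n(NO2) = PV/RT = (9430 × 1.81) / (62.36 × 629.15) = 0.4350 mol
n(N2O4) = (1/2) × 0.4350 = 0.2175 mol
m(N2O4) = 0.2175 × 92.01 = 20.01 g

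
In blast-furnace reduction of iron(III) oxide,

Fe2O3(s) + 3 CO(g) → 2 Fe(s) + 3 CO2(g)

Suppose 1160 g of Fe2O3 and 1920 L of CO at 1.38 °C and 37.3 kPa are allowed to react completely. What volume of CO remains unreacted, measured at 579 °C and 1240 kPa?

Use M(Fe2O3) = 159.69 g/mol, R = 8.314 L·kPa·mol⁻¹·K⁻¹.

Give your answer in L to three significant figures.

54.8 L

n(Fe2O3) = 1160 / 159.69 = 7.264 mol
n(CO) = PV/RT = (37.3 × 1920) / (8.314 × 274.53) = 31.38 mol
For 7.264 mol Fe2O3, stoichiometry requires (3/1) × 7.264 = 21.79 mol CO; 31.38 mol is available, so Fe2O3 is limiting.
n(CO) consumed = (3/1) × 7.264 = 21.79 mol; remaining = 31.38 − 21.79 = 9.590 mol
V(CO) = nRT/P = 9.590 × 8.314 × 852.15 / 1240 = 54.79 L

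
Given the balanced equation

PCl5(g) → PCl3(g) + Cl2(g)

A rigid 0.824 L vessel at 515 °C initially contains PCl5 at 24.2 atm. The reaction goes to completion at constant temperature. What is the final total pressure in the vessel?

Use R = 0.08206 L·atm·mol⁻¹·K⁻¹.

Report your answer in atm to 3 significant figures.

At constant T and V, P ∝ n(gas): 1 mol gas → 2 mol gas.
P_final = (2/1) × 24.2 = 48.40 atm

48.4 atm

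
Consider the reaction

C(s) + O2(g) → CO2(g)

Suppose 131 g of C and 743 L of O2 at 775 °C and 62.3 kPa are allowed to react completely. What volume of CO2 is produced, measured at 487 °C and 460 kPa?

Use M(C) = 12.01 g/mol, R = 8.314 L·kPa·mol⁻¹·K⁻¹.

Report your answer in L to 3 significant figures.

n(C) = 131 / 12.01 = 10.91 mol
n(O2) = PV/RT = (62.3 × 743) / (8.314 × 1048.15) = 5.312 mol
For 10.91 mol C, stoichiometry requires (1/1) × 10.91 = 10.91 mol O2; 5.312 mol is available, so O2 is limiting.
n(CO2) = (1/1) × 5.312 = 5.312 mol
V(CO2) = nRT/P = 5.312 × 8.314 × 760.15 / 460 = 72.98 L

73.0 L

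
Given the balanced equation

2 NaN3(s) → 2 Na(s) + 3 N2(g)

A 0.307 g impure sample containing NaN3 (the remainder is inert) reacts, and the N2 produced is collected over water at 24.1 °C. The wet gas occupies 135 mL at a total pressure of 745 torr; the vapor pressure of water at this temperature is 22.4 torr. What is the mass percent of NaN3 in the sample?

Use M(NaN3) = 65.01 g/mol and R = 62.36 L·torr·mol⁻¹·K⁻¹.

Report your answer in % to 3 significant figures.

P(N2) = 745 − 22.4 = 722.6 torr
n(N2) = PV/RT = (722.6 × 0.1350) / (62.36 × 297.25) = 0.005263 mol
n(NaN3) = (2/3) × 0.005263 = 0.003509 mol
m(NaN3) = 0.003509 × 65.01 = 0.2281 g
%NaN3 = 0.2281 / 0.307 × 100 = 74.30%

74.3 %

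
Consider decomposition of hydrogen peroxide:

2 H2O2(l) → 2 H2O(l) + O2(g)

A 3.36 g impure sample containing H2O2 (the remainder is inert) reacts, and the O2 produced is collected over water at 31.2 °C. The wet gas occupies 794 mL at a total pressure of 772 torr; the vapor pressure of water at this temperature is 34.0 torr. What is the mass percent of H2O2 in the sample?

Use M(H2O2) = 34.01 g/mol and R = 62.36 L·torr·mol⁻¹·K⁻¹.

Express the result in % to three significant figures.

62.5 %

P(O2) = 772 − 34.0 = 738.0 torr
n(O2) = PV/RT = (738.0 × 0.7940) / (62.36 × 304.35) = 0.03087 mol
n(H2O2) = (2/1) × 0.03087 = 0.06174 mol
m(H2O2) = 0.06174 × 34.01 = 2.100 g
%H2O2 = 2.100 / 3.36 × 100 = 62.50%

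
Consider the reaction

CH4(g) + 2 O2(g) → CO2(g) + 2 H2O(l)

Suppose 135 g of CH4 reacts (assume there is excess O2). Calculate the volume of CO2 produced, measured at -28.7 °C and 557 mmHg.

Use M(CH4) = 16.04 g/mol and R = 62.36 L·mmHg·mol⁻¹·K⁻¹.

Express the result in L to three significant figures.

n(CH4) = 135.0 / 16.04 = 8.416 mol
n(CO2) = (1/1) × 8.416 = 8.416 mol
V = nRT/P = 8.416 × 62.36 × 244.45 / 557 = 230.3 L

230 L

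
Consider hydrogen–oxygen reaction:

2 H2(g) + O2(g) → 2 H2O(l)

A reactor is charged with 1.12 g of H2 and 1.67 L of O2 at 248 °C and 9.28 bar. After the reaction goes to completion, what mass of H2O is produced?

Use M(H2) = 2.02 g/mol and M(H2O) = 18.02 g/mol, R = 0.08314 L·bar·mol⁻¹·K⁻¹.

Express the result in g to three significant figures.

9.99 g

n(H2) = 1.12 / 2.02 = 0.5545 mol
n(O2) = PV/RT = (9.28 × 1.67) / (0.08314 × 521.15) = 0.3577 mol
For 0.5545 mol H2, stoichiometry requires (1/2) × 0.5545 = 0.2772 mol O2; 0.3577 mol is available, so H2 is limiting.
n(H2O) = (2/2) × 0.5545 = 0.5545 mol
m(H2O) = 0.5545 × 18.02 = 9.992 g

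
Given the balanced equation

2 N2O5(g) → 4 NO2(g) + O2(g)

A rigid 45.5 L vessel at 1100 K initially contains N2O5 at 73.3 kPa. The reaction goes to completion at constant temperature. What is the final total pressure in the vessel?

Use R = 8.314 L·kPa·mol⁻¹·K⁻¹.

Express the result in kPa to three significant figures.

183 kPa

At constant T and V, P ∝ n(gas): 2 mol gas → 5 mol gas.
P_final = (5/2) × 73.3 = 183.2 kPa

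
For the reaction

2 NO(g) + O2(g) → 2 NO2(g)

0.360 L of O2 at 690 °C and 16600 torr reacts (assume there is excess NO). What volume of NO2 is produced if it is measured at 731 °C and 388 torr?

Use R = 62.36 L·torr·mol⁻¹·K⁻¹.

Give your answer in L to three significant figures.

32.1 L

n(O2) = PV/RT = (16600 × 0.360) / (62.36 × 963.15) = 0.09950 mol
n(NO2) = (2/1) × 0.09950 = 0.1990 mol
V = nRT/P = 0.1990 × 62.36 × 1004.15 / 388 = 32.12 L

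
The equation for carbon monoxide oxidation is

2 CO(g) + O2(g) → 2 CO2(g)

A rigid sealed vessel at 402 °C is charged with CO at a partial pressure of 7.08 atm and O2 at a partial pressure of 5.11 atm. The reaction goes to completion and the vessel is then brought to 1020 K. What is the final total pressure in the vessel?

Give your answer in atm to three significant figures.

13.1 atm

Because the vessel is rigid and T is held at 402 °C, work the stoichiometry in partial pressures (P_i = n_iRT/V).
P(O2) required for 7.08 atm of CO = (1/2) × 7.08 = 3.540 atm; available 5.11 atm, so CO is limiting.
P(O2) remaining = 5.11 − (1/2) × 7.08 = 1.570 atm
P(gaseous products) = (2)/2 × 7.08 = 7.080 atm
P_total at 402 °C = 1.570 + 7.080 = 8.650 atm
Scaling to 1020 K: P = 8.650 × 1020/675.15 = 13.07 atm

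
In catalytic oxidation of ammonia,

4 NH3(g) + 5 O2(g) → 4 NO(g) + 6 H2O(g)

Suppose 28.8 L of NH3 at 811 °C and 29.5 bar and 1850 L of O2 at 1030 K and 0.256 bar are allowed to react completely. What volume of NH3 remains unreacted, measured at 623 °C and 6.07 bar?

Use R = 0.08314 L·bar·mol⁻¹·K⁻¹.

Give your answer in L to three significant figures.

61.4 L

n(NH3) = PV/RT = (29.5 × 28.8) / (0.08314 × 1084.15) = 9.426 mol
n(O2) = PV/RT = (0.256 × 1850) / (0.08314 × 1030) = 5.531 mol
For 9.426 mol NH3, stoichiometry requires (5/4) × 9.426 = 11.78 mol O2; 5.531 mol is available, so O2 is limiting.
n(NH3) consumed = (4/5) × 5.531 = 4.425 mol; remaining = 9.426 − 4.425 = 5.001 mol
V(NH3) = nRT/P = 5.001 × 0.08314 × 896.15 / 6.07 = 61.38 L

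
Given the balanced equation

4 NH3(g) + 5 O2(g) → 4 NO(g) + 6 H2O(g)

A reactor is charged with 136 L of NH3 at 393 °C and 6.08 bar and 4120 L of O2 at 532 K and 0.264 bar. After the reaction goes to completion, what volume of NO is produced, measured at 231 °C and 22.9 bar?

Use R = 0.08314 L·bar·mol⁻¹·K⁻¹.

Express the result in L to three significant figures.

27.3 L

n(NH3) = PV/RT = (6.08 × 136) / (0.08314 × 666.15) = 14.93 mol
n(O2) = PV/RT = (0.264 × 4120) / (0.08314 × 532) = 24.59 mol
For 14.93 mol NH3, stoichiometry requires (5/4) × 14.93 = 18.66 mol O2; 24.59 mol is available, so NH3 is limiting.
n(NO) = (4/4) × 14.93 = 14.93 mol
V(NO) = nRT/P = 14.93 × 0.08314 × 504.15 / 22.9 = 27.33 L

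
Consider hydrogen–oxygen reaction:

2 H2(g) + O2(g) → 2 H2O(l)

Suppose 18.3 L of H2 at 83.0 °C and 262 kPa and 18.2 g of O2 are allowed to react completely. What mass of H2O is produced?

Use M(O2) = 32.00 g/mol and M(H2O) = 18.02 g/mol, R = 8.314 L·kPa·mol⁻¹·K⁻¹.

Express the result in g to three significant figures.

n(H2) = PV/RT = (262 × 18.3) / (8.314 × 356.15) = 1.619 mol
n(O2) = 18.2 / 32.00 = 0.5687 mol
For 1.619 mol H2, stoichiometry requires (1/2) × 1.619 = 0.8095 mol O2; 0.5687 mol is available, so O2 is limiting.
n(H2O) = (2/1) × 0.5687 = 1.137 mol
m(H2O) = 1.137 × 18.02 = 20.49 g

20.5 g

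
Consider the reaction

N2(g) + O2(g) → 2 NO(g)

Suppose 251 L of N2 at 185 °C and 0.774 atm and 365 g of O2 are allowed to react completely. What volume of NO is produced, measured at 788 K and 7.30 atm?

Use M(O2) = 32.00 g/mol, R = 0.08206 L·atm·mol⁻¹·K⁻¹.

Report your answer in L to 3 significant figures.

n(N2) = PV/RT = (0.774 × 251) / (0.08206 × 458.15) = 5.167 mol
n(O2) = 365 / 32.00 = 11.41 mol
For 5.167 mol N2, stoichiometry requires (1/1) × 5.167 = 5.167 mol O2; 11.41 mol is available, so N2 is limiting.
n(NO) = (2/1) × 5.167 = 10.33 mol
V(NO) = nRT/P = 10.33 × 0.08206 × 788 / 7.30 = 91.50 L

91.5 L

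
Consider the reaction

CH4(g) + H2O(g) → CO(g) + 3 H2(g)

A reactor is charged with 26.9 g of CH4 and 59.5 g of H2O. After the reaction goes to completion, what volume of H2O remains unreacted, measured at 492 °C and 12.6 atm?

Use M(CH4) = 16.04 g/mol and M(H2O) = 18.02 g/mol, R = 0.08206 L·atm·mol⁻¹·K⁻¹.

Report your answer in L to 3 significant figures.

n(CH4) = 26.9 / 16.04 = 1.677 mol
n(H2O) = 59.5 / 18.02 = 3.302 mol
For 1.677 mol CH4, stoichiometry requires (1/1) × 1.677 = 1.677 mol H2O; 3.302 mol is available, so CH4 is limiting.
n(H2O) consumed = (1/1) × 1.677 = 1.677 mol; remaining = 3.302 − 1.677 = 1.625 mol
V(H2O) = nRT/P = 1.625 × 0.08206 × 765.15 / 12.6 = 8.098 L

8.10 L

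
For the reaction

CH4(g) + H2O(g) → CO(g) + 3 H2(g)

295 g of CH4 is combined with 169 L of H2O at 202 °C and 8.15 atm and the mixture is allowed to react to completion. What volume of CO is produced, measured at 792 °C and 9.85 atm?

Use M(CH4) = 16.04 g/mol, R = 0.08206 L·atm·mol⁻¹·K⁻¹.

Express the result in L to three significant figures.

163 L

n(CH4) = 295 / 16.04 = 18.39 mol
n(H2O) = PV/RT = (8.15 × 169) / (0.08206 × 475.15) = 35.32 mol
For 18.39 mol CH4, stoichiometry requires (1/1) × 18.39 = 18.39 mol H2O; 35.32 mol is available, so CH4 is limiting.
n(CO) = (1/1) × 18.39 = 18.39 mol
V(CO) = nRT/P = 18.39 × 0.08206 × 1065.15 / 9.85 = 163.2 L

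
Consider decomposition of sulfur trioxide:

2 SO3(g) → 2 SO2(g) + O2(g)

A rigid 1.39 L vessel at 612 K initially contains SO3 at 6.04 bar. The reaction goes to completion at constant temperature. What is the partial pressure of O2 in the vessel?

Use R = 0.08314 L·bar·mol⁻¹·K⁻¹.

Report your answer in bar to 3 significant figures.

3.02 bar

n(SO3)₀ = PV/RT = (6.04 × 1.39) / (0.08314 × 612) = 0.1650 mol
n(O2) = (1/2) × 0.1650 = 0.08250 mol
P(O2) = nRT/V = 0.08250 × 0.08314 × 612 / 1.39 = 3.020 bar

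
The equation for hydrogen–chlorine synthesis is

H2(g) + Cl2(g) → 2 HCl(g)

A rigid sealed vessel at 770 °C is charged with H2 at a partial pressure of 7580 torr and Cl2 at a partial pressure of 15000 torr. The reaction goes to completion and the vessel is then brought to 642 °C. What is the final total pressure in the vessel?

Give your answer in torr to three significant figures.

With V and T fixed, P_i ∝ n_i, so the mole ratios apply directly to partial pressures at 770 °C.
P(Cl2) required for 7580 torr of H2 = (1/1) × 7580 = 7580 torr; available 15000 torr, so H2 is limiting.
P(Cl2) remaining = 15000 − (1/1) × 7580 = 7420 torr
P(gaseous products) = (2)/1 × 7580 = 15160 torr
P_total at 770 °C = 7420 + 15160 = 22580 torr
Scaling to 642 °C: P = 22580 × 915.15/1043.15 = 19810 torr

19800 torr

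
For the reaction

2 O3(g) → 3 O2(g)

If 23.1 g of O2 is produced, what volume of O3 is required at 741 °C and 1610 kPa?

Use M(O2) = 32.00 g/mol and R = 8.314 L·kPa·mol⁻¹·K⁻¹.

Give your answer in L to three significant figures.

2.52 L

n(O2) = 23.10 / 32.00 = 0.7219 mol
n(O3) = (2/3) × 0.7219 = 0.4813 mol
V = nRT/P = 0.4813 × 8.314 × 1014.15 / 1610 = 2.521 L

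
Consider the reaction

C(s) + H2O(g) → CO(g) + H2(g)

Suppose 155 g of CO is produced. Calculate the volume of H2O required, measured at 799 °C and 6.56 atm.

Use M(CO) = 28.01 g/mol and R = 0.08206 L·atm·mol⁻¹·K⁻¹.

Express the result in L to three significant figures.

n(CO) = 155.0 / 28.01 = 5.534 mol
n(H2O) = (1/1) × 5.534 = 5.534 mol
V = nRT/P = 5.534 × 0.08206 × 1072.15 / 6.56 = 74.22 L

74.2 L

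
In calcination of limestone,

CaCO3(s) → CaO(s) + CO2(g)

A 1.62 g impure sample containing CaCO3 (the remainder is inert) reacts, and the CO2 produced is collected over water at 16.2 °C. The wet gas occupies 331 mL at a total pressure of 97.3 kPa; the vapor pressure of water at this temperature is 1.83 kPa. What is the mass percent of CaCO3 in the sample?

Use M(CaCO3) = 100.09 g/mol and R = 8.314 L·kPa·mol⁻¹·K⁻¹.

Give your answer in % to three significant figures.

P(CO2) = 97.3 − 1.83 = 95.47 kPa
n(CO2) = PV/RT = (95.47 × 0.3310) / (8.314 × 289.35) = 0.01314 mol
n(CaCO3) = (1/1) × 0.01314 = 0.01314 mol
m(CaCO3) = 0.01314 × 100.09 = 1.315 g
%CaCO3 = 1.315 / 1.62 × 100 = 81.17%

81.2 %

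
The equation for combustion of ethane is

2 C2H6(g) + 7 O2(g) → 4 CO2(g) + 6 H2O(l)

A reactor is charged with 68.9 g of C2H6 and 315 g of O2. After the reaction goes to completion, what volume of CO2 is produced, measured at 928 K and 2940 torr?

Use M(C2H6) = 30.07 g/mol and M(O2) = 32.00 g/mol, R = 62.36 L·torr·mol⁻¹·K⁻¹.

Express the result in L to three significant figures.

90.2 L

n(C2H6) = 68.9 / 30.07 = 2.291 mol
n(O2) = 315 / 32.00 = 9.844 mol
For 2.291 mol C2H6, stoichiometry requires (7/2) × 2.291 = 8.018 mol O2; 9.844 mol is available, so C2H6 is limiting.
n(CO2) = (4/2) × 2.291 = 4.582 mol
V(CO2) = nRT/P = 4.582 × 62.36 × 928 / 2940 = 90.19 L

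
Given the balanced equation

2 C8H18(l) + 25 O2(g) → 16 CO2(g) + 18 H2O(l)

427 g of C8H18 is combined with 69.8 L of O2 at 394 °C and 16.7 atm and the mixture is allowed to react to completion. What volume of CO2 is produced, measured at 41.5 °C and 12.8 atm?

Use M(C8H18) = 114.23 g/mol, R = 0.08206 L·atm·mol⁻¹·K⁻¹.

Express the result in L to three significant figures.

n(C8H18) = 427 / 114.23 = 3.738 mol
n(O2) = PV/RT = (16.7 × 69.8) / (0.08206 × 667.15) = 21.29 mol
For 3.738 mol C8H18, stoichiometry requires (25/2) × 3.738 = 46.73 mol O2; 21.29 mol is available, so O2 is limiting.
n(CO2) = (16/25) × 21.29 = 13.63 mol
V(CO2) = nRT/P = 13.63 × 0.08206 × 314.65 / 12.8 = 27.49 L

27.5 L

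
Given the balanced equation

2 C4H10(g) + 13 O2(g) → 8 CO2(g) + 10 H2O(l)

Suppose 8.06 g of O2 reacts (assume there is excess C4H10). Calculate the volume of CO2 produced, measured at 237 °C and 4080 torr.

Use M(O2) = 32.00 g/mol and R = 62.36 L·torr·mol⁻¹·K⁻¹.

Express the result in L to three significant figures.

n(O2) = 8.060 / 32.00 = 0.2519 mol
n(CO2) = (8/13) × 0.2519 = 0.1550 mol
V = nRT/P = 0.1550 × 62.36 × 510.15 / 4080 = 1.209 L

1.21 L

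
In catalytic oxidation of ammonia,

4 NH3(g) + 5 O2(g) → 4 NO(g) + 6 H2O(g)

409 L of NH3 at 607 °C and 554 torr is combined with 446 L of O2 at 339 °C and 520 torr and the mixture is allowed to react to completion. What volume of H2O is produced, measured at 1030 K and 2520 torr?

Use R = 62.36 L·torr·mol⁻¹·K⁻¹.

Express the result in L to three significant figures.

158 L

n(NH3) = PV/RT = (554 × 409) / (62.36 × 880.15) = 4.128 mol
n(O2) = PV/RT = (520 × 446) / (62.36 × 612.15) = 6.075 mol
For 4.128 mol NH3, stoichiometry requires (5/4) × 4.128 = 5.160 mol O2; 6.075 mol is available, so NH3 is limiting.
n(H2O) = (6/4) × 4.128 = 6.192 mol
V(H2O) = nRT/P = 6.192 × 62.36 × 1030 / 2520 = 157.8 L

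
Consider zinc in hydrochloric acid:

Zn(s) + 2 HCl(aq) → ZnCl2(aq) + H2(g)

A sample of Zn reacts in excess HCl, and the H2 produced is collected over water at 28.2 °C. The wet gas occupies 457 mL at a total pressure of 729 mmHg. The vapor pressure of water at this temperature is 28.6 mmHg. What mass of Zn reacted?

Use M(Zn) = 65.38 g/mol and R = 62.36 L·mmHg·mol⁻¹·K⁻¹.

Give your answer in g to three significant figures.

1.11 g

P(H2) = 729 − 28.6 = 700.4 mmHg
n(H2) = PV/RT = (700.4 × 0.4570) / (62.36 × 301.35) = 0.01703 mol
n(Zn) = (1/1) × 0.01703 = 0.01703 mol
m(Zn) = 0.01703 × 65.38 = 1.113 g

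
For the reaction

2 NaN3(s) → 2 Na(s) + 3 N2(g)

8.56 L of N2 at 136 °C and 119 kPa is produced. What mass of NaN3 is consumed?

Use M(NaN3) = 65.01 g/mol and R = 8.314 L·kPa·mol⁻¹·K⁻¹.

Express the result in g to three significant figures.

n(N2) = PV/RT = (119 × 8.56) / (8.314 × 409.15) = 0.2995 mol
n(NaN3) = (2/3) × 0.2995 = 0.1997 mol
m(NaN3) = 0.1997 × 65.01 = 12.98 g

13.0 g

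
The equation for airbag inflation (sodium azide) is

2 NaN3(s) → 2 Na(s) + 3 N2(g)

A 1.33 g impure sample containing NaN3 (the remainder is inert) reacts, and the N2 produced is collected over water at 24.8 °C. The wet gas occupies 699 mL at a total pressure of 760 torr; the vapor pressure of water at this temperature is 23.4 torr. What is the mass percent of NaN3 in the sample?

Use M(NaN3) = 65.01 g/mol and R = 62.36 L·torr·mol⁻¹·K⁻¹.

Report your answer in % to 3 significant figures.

P(N2) = 760 − 23.4 = 736.6 torr
n(N2) = PV/RT = (736.6 × 0.6990) / (62.36 × 297.95) = 0.02771 mol
n(NaN3) = (2/3) × 0.02771 = 0.01847 mol
m(NaN3) = 0.01847 × 65.01 = 1.201 g
%NaN3 = 1.201 / 1.33 × 100 = 90.30%

90.3 %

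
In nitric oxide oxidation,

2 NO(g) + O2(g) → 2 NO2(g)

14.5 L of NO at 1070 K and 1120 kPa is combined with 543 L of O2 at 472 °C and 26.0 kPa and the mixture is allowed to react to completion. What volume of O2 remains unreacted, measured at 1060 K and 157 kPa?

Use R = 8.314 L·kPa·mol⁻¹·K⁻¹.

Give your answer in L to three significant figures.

76.7 L

n(NO) = PV/RT = (1120 × 14.5) / (8.314 × 1070) = 1.826 mol
n(O2) = PV/RT = (26.0 × 543) / (8.314 × 745.15) = 2.279 mol
For 1.826 mol NO, stoichiometry requires (1/2) × 1.826 = 0.9130 mol O2; 2.279 mol is available, so NO is limiting.
n(O2) consumed = (1/2) × 1.826 = 0.9130 mol; remaining = 2.279 − 0.9130 = 1.366 mol
V(O2) = nRT/P = 1.366 × 8.314 × 1060 / 157 = 76.68 L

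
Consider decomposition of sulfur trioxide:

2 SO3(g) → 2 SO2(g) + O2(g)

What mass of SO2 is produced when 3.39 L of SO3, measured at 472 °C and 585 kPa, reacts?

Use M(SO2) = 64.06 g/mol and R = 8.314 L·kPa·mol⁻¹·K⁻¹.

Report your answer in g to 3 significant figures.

20.5 g

n(SO3) = PV/RT = (585 × 3.39) / (8.314 × 745.15) = 0.3201 mol
n(SO2) = (2/2) × 0.3201 = 0.3201 mol
m(SO2) = 0.3201 × 64.06 = 20.51 g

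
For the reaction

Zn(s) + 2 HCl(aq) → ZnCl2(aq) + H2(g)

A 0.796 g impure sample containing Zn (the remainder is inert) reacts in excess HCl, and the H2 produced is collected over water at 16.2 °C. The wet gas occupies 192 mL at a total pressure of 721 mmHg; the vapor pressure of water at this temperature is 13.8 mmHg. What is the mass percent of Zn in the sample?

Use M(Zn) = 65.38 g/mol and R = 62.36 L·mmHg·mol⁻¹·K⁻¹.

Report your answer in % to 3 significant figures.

61.8 %

P(H2) = 721 − 13.8 = 707.2 mmHg
n(H2) = PV/RT = (707.2 × 0.1920) / (62.36 × 289.35) = 0.007525 mol
n(Zn) = (1/1) × 0.007525 = 0.007525 mol
m(Zn) = 0.007525 × 65.38 = 0.4920 g
%Zn = 0.4920 / 0.796 × 100 = 61.81%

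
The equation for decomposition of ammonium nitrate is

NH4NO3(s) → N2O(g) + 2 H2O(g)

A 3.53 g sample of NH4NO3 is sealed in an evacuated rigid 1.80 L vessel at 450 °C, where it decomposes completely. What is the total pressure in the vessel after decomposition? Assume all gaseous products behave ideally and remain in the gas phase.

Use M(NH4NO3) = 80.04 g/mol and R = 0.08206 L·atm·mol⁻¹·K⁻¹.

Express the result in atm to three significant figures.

4.36 atm

n(NH4NO3) = 3.53 / 80.04 = 0.04410 mol
n(gas produced) = (3/1) × 0.04410 = 0.1323 mol
P = nRT/V = 0.1323 × 0.08206 × 723.15 / 1.80 = 4.362 atm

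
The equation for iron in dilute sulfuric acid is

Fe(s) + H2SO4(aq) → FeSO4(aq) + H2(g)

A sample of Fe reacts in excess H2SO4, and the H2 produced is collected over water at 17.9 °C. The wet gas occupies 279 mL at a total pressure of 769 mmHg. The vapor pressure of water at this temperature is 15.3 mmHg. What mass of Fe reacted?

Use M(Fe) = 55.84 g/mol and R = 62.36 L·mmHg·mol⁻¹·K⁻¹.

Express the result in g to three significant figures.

P(H2) = 769 − 15.3 = 753.7 mmHg
n(H2) = PV/RT = (753.7 × 0.2790) / (62.36 × 291.05) = 0.01159 mol
n(Fe) = (1/1) × 0.01159 = 0.01159 mol
m(Fe) = 0.01159 × 55.84 = 0.6472 g

0.647 g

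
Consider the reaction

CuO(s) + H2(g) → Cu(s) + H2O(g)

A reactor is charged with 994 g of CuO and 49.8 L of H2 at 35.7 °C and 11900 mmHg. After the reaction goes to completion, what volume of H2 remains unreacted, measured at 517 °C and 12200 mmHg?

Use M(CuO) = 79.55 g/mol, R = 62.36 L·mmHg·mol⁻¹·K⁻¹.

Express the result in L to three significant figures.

73.8 L

n(CuO) = 994 / 79.55 = 12.50 mol
n(H2) = PV/RT = (11900 × 49.8) / (62.36 × 308.85) = 30.77 mol
For 12.50 mol CuO, stoichiometry requires (1/1) × 12.50 = 12.50 mol H2; 30.77 mol is available, so CuO is limiting.
n(H2) consumed = (1/1) × 12.50 = 12.50 mol; remaining = 30.77 − 12.50 = 18.27 mol
V(H2) = nRT/P = 18.27 × 62.36 × 790.15 / 12200 = 73.79 L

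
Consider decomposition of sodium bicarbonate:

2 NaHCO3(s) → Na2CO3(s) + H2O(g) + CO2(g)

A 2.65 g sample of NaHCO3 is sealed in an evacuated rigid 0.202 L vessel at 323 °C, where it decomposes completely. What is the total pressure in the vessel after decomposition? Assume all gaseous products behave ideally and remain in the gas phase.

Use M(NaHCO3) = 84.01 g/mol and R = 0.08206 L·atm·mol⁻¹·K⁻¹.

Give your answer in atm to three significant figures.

n(NaHCO3) = 2.65 / 84.01 = 0.03154 mol
n(gas produced) = (2/2) × 0.03154 = 0.03154 mol
P = nRT/V = 0.03154 × 0.08206 × 596.15 / 0.202 = 7.638 atm

7.64 atm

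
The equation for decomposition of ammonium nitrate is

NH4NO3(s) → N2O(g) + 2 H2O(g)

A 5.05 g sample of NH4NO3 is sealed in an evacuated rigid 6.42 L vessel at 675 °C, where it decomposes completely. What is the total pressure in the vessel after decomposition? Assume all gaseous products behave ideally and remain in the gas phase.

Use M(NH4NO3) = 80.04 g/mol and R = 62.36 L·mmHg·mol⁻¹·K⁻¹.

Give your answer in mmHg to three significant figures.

n(NH4NO3) = 5.05 / 80.04 = 0.06309 mol
n(gas produced) = (3/1) × 0.06309 = 0.1893 mol
P = nRT/V = 0.1893 × 62.36 × 948.15 / 6.42 = 1743 mmHg

1740 mmHg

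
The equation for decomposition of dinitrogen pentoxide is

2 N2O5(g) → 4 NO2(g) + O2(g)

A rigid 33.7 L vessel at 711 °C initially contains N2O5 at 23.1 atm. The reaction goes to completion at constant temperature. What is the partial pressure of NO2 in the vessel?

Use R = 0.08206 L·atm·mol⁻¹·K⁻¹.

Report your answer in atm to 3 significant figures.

n(N2O5)₀ = PV/RT = (23.1 × 33.7) / (0.08206 × 984.15) = 9.639 mol
n(NO2) = (4/2) × 9.639 = 19.28 mol
P(NO2) = nRT/V = 19.28 × 0.08206 × 984.15 / 33.7 = 46.20 atm

46.2 atm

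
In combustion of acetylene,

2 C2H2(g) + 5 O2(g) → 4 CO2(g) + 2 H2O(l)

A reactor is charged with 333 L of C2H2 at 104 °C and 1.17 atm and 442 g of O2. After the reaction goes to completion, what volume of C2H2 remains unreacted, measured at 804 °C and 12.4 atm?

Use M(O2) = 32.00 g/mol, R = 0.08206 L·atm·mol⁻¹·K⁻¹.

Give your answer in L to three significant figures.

50.4 L

n(C2H2) = PV/RT = (1.17 × 333) / (0.08206 × 377.15) = 12.59 mol
n(O2) = 442 / 32.00 = 13.81 mol
For 12.59 mol C2H2, stoichiometry requires (5/2) × 12.59 = 31.48 mol O2; 13.81 mol is available, so O2 is limiting.
n(C2H2) consumed = (2/5) × 13.81 = 5.524 mol; remaining = 12.59 − 5.524 = 7.066 mol
V(C2H2) = nRT/P = 7.066 × 0.08206 × 1077.15 / 12.4 = 50.37 L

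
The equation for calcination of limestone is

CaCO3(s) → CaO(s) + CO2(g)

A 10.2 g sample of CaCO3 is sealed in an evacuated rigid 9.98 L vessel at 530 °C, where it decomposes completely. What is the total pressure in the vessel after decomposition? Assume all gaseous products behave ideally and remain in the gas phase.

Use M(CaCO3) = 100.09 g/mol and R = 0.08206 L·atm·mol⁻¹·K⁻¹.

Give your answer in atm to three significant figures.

0.673 atm

n(CaCO3) = 10.2 / 100.09 = 0.1019 mol
n(gas produced) = (1/1) × 0.1019 = 0.1019 mol
P = nRT/V = 0.1019 × 0.08206 × 803.15 / 9.98 = 0.6729 atm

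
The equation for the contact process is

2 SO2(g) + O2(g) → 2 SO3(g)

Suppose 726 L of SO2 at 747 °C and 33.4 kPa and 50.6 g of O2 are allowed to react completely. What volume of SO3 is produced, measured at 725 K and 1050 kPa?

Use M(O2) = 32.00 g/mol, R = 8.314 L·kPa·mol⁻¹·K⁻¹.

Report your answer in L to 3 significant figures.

n(SO2) = PV/RT = (33.4 × 726) / (8.314 × 1020.15) = 2.859 mol
n(O2) = 50.6 / 32.00 = 1.581 mol
For 2.859 mol SO2, stoichiometry requires (1/2) × 2.859 = 1.429 mol O2; 1.581 mol is available, so SO2 is limiting.
n(SO3) = (2/2) × 2.859 = 2.859 mol
V(SO3) = nRT/P = 2.859 × 8.314 × 725 / 1050 = 16.41 L

16.4 L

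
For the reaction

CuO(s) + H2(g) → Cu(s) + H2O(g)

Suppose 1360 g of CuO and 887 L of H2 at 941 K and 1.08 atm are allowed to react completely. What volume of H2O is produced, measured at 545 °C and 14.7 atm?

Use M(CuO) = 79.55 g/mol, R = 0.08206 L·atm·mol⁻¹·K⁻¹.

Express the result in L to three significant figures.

56.7 L

n(CuO) = 1360 / 79.55 = 17.10 mol
n(H2) = PV/RT = (1.08 × 887) / (0.08206 × 941) = 12.41 mol
For 17.10 mol CuO, stoichiometry requires (1/1) × 17.10 = 17.10 mol H2; 12.41 mol is available, so H2 is limiting.
n(H2O) = (1/1) × 12.41 = 12.41 mol
V(H2O) = nRT/P = 12.41 × 0.08206 × 818.15 / 14.7 = 56.68 L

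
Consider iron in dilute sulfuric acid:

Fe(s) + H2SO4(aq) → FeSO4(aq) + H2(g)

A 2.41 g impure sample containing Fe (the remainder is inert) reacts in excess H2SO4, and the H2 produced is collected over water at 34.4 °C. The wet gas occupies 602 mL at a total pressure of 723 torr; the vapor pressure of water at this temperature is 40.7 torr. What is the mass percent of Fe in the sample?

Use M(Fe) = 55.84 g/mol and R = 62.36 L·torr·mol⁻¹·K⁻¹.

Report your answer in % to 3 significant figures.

49.6 %

P(H2) = 723 − 40.7 = 682.3 torr
n(H2) = PV/RT = (682.3 × 0.6020) / (62.36 × 307.55) = 0.02142 mol
n(Fe) = (1/1) × 0.02142 = 0.02142 mol
m(Fe) = 0.02142 × 55.84 = 1.196 g
%Fe = 1.196 / 2.41 × 100 = 49.63%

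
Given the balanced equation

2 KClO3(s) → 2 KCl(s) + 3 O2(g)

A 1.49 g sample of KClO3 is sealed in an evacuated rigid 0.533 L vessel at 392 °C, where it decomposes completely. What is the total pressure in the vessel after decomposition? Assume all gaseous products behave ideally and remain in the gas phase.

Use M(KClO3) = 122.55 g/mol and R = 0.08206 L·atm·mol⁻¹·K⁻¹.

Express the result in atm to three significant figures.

1.87 atm

n(KClO3) = 1.49 / 122.55 = 0.01216 mol
n(gas produced) = (3/2) × 0.01216 = 0.01824 mol
P = nRT/V = 0.01824 × 0.08206 × 665.15 / 0.533 = 1.868 atm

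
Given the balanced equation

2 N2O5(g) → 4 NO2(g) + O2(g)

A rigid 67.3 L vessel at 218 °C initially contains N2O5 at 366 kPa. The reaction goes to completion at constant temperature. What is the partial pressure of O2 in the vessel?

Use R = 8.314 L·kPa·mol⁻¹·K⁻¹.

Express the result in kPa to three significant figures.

183 kPa

n(N2O5)₀ = PV/RT = (366 × 67.3) / (8.314 × 491.15) = 6.032 mol
n(O2) = (1/2) × 6.032 = 3.016 mol
P(O2) = nRT/V = 3.016 × 8.314 × 491.15 / 67.3 = 183.0 kPa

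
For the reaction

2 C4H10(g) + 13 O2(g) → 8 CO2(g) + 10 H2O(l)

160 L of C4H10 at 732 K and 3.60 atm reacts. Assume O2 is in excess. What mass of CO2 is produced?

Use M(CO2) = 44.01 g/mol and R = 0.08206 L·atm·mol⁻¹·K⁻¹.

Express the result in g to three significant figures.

1690 g

n(C4H10) = PV/RT = (3.60 × 160) / (0.08206 × 732) = 9.589 mol
n(CO2) = (8/2) × 9.589 = 38.36 mol
m(CO2) = 38.36 × 44.01 = 1688 g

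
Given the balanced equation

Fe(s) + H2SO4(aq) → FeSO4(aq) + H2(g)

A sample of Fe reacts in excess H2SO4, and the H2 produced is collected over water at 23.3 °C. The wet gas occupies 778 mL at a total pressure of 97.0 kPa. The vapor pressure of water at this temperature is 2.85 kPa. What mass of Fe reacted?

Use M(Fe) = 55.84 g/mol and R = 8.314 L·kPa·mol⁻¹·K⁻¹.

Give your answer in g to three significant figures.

P(H2) = 97.0 − 2.85 = 94.15 kPa
n(H2) = PV/RT = (94.15 × 0.7780) / (8.314 × 296.45) = 0.02972 mol
n(Fe) = (1/1) × 0.02972 = 0.02972 mol
m(Fe) = 0.02972 × 55.84 = 1.660 g

1.66 g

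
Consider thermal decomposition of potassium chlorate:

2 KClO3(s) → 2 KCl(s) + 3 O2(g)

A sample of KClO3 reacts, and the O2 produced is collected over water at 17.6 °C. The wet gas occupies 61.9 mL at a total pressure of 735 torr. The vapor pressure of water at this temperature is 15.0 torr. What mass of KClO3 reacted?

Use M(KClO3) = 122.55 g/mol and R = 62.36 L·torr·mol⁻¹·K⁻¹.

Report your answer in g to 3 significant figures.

0.201 g

P(O2) = 735 − 15.0 = 720.0 torr
n(O2) = PV/RT = (720.0 × 0.06190) / (62.36 × 290.75) = 0.002458 mol
n(KClO3) = (2/3) × 0.002458 = 0.001639 mol
m(KClO3) = 0.001639 × 122.55 = 0.2009 g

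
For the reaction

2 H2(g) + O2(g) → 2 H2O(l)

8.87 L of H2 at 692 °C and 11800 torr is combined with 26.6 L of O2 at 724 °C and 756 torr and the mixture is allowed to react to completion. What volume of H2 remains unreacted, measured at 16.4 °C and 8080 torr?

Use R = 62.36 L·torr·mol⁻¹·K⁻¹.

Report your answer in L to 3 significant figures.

n(H2) = PV/RT = (11800 × 8.87) / (62.36 × 965.15) = 1.739 mol
n(O2) = PV/RT = (756 × 26.6) / (62.36 × 997.15) = 0.3234 mol
For 1.739 mol H2, stoichiometry requires (1/2) × 1.739 = 0.8695 mol O2; 0.3234 mol is available, so O2 is limiting.
n(H2) consumed = (2/1) × 0.3234 = 0.6468 mol; remaining = 1.739 − 0.6468 = 1.092 mol
V(H2) = nRT/P = 1.092 × 62.36 × 289.55 / 8080 = 2.440 L

2.44 L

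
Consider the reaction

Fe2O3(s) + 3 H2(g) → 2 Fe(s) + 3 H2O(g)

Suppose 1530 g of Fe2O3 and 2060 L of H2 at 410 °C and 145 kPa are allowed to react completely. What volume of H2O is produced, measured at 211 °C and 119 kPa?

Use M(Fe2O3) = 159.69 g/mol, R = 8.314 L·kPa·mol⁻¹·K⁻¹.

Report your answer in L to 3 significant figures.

972 L

n(Fe2O3) = 1530 / 159.69 = 9.581 mol
n(H2) = PV/RT = (145 × 2060) / (8.314 × 683.15) = 52.59 mol
For 9.581 mol Fe2O3, stoichiometry requires (3/1) × 9.581 = 28.74 mol H2; 52.59 mol is available, so Fe2O3 is limiting.
n(H2O) = (3/1) × 9.581 = 28.74 mol
V(H2O) = nRT/P = 28.74 × 8.314 × 484.15 / 119 = 972.1 L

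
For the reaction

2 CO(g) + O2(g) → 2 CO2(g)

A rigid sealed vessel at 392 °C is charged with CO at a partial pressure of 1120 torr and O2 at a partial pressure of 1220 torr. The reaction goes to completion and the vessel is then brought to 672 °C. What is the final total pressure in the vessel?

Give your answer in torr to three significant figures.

With V and T fixed, P_i ∝ n_i, so the mole ratios apply directly to partial pressures at 392 °C.
P(O2) required for 1120 torr of CO = (1/2) × 1120 = 560.0 torr; available 1220 torr, so CO is limiting.
P(O2) remaining = 1220 − (1/2) × 1120 = 660.0 torr
P(gaseous products) = (2)/2 × 1120 = 1120 torr
P_total at 392 °C = 660.0 + 1120 = 1780 torr
Scaling to 672 °C: P = 1780 × 945.15/665.15 = 2529 torr

2530 torr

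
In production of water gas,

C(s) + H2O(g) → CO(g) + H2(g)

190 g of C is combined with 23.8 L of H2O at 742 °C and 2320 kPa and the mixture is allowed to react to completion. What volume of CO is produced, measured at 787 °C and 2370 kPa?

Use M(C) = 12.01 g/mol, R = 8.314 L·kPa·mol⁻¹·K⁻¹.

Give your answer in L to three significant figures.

n(C) = 190 / 12.01 = 15.82 mol
n(H2O) = PV/RT = (2320 × 23.8) / (8.314 × 1015.15) = 6.542 mol
For 15.82 mol C, stoichiometry requires (1/1) × 15.82 = 15.82 mol H2O; 6.542 mol is available, so H2O is limiting.
n(CO) = (1/1) × 6.542 = 6.542 mol
V(CO) = nRT/P = 6.542 × 8.314 × 1060.15 / 2370 = 24.33 L

24.3 L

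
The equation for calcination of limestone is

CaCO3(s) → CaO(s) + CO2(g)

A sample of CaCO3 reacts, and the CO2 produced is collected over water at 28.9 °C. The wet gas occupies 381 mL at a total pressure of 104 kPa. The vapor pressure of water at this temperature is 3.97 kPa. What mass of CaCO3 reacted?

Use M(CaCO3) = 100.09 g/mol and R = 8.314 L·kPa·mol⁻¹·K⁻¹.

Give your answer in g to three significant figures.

P(CO2) = 104 − 3.97 = 100.0 kPa
n(CO2) = PV/RT = (100.0 × 0.3810) / (8.314 × 302.05) = 0.01517 mol
n(CaCO3) = (1/1) × 0.01517 = 0.01517 mol
m(CaCO3) = 0.01517 × 100.09 = 1.518 g

1.52 g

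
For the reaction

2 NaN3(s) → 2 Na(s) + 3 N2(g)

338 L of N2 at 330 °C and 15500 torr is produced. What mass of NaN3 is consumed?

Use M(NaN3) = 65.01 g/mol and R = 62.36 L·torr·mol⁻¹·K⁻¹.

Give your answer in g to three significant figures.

6040 g

n(N2) = PV/RT = (15500 × 338) / (62.36 × 603.15) = 139.3 mol
n(NaN3) = (2/3) × 139.3 = 92.87 mol
m(NaN3) = 92.87 × 65.01 = 6037 g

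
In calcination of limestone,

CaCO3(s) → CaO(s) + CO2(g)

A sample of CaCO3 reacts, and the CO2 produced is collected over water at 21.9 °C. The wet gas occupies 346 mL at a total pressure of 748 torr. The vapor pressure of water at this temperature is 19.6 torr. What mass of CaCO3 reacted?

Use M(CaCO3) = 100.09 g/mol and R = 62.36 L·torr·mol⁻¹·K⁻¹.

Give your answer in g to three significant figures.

P(CO2) = 748 − 19.6 = 728.4 torr
n(CO2) = PV/RT = (728.4 × 0.3460) / (62.36 × 295.05) = 0.01370 mol
n(CaCO3) = (1/1) × 0.01370 = 0.01370 mol
m(CaCO3) = 0.01370 × 100.09 = 1.371 g

1.37 g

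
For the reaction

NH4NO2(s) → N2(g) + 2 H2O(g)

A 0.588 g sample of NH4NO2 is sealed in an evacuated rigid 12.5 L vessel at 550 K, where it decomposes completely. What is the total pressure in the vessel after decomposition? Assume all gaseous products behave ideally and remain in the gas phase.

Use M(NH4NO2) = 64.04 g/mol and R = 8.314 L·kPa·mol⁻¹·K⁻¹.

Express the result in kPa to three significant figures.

n(NH4NO2) = 0.588 / 64.04 = 0.009182 mol
n(gas produced) = (3/1) × 0.009182 = 0.02755 mol
P = nRT/V = 0.02755 × 8.314 × 550 / 12.5 = 10.08 kPa

10.1 kPa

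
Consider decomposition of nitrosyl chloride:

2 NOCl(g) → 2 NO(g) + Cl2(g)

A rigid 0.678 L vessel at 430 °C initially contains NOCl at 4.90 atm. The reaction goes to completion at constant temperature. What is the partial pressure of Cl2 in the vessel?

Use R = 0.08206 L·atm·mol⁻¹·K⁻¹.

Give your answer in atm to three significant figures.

n(NOCl)₀ = PV/RT = (4.90 × 0.678) / (0.08206 × 703.15) = 0.05758 mol
n(Cl2) = (1/2) × 0.05758 = 0.02879 mol
P(Cl2) = nRT/V = 0.02879 × 0.08206 × 703.15 / 0.678 = 2.450 atm

2.45 atm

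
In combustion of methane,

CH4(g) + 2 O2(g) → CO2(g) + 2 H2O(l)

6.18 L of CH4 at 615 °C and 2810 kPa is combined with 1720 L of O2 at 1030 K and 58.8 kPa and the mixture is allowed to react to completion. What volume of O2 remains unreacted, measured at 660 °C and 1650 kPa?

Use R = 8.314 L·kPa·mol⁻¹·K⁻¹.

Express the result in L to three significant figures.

n(CH4) = PV/RT = (2810 × 6.18) / (8.314 × 888.15) = 2.352 mol
n(O2) = PV/RT = (58.8 × 1720) / (8.314 × 1030) = 11.81 mol
For 2.352 mol CH4, stoichiometry requires (2/1) × 2.352 = 4.704 mol O2; 11.81 mol is available, so CH4 is limiting.
n(O2) consumed = (2/1) × 2.352 = 4.704 mol; remaining = 11.81 − 4.704 = 7.106 mol
V(O2) = nRT/P = 7.106 × 8.314 × 933.15 / 1650 = 33.41 L

33.4 L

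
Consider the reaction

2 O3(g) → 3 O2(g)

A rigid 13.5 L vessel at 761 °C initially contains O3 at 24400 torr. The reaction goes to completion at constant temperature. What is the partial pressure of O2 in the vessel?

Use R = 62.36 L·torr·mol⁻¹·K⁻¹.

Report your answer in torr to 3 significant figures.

36600 torr

n(O3)₀ = PV/RT = (24400 × 13.5) / (62.36 × 1034.15) = 5.108 mol
n(O2) = (3/2) × 5.108 = 7.662 mol
P(O2) = nRT/V = 7.662 × 62.36 × 1034.15 / 13.5 = 36600 torr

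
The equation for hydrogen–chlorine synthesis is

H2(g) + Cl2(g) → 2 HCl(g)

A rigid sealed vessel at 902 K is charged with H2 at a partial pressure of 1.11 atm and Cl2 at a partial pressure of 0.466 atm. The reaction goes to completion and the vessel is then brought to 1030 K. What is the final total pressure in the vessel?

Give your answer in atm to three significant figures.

1.80 atm

With V and T fixed, P_i ∝ n_i, so the mole ratios apply directly to partial pressures at 902 K.
P(Cl2) required for 1.11 atm of H2 = (1/1) × 1.11 = 1.110 atm; available 0.466 atm, so Cl2 is limiting.
P(H2) remaining = 1.11 − (1/1) × 0.466 = 0.6440 atm
P(gaseous products) = (2)/1 × 0.466 = 0.9320 atm
P_total at 902 K = 0.6440 + 0.9320 = 1.576 atm
Scaling to 1030 K: P = 1.576 × 1030/902 = 1.800 atm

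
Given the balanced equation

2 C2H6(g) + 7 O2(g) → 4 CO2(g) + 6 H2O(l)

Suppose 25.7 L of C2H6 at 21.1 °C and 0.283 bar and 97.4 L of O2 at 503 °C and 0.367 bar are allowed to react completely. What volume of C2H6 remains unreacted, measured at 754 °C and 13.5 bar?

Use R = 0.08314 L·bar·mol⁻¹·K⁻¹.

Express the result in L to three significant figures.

0.879 L

n(C2H6) = PV/RT = (0.283 × 25.7) / (0.08314 × 294.25) = 0.2973 mol
n(O2) = PV/RT = (0.367 × 97.4) / (0.08314 × 776.15) = 0.5539 mol
For 0.2973 mol C2H6, stoichiometry requires (7/2) × 0.2973 = 1.041 mol O2; 0.5539 mol is available, so O2 is limiting.
n(C2H6) consumed = (2/7) × 0.5539 = 0.1583 mol; remaining = 0.2973 − 0.1583 = 0.1390 mol
V(C2H6) = nRT/P = 0.1390 × 0.08314 × 1027.15 / 13.5 = 0.8793 L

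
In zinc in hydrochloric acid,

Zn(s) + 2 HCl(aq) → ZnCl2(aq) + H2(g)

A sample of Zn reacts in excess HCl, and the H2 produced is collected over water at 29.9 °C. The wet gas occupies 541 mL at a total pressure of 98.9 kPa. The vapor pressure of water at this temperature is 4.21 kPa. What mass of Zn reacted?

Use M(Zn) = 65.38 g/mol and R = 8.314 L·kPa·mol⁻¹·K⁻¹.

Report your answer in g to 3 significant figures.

P(H2) = 98.9 − 4.21 = 94.69 kPa
n(H2) = PV/RT = (94.69 × 0.5410) / (8.314 × 303.05) = 0.02033 mol
n(Zn) = (1/1) × 0.02033 = 0.02033 mol
m(Zn) = 0.02033 × 65.38 = 1.329 g

1.33 g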